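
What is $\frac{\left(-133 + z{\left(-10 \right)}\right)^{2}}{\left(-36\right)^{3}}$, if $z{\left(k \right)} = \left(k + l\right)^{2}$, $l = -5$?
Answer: $- \frac{529}{2916} \approx -0.18141$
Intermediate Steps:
$z{\left(k \right)} = \left(-5 + k\right)^{2}$ ($z{\left(k \right)} = \left(k - 5\right)^{2} = \left(-5 + k\right)^{2}$)
$\frac{\left(-133 + z{\left(-10 \right)}\right)^{2}}{\left(-36\right)^{3}} = \frac{\left(-133 + \left(-5 - 10\right)^{2}\right)^{2}}{\left(-36\right)^{3}} = \frac{\left(-133 + \left(-15\right)^{2}\right)^{2}}{-46656} = \left(-133 + 225\right)^{2} \left(- \frac{1}{46656}\right) = 92^{2} \left(- \frac{1}{46656}\right) = 8464 \left(- \frac{1}{46656}\right) = - \frac{529}{2916}$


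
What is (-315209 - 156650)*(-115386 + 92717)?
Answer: 10696571671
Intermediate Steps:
(-315209 - 156650)*(-115386 + 92717) = -471859*(-22669) = 10696571671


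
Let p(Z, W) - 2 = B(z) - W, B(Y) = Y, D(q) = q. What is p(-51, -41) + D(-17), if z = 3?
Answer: 29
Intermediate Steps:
p(Z, W) = 5 - W (p(Z, W) = 2 + (3 - W) = 5 - W)
p(-51, -41) + D(-17) = (5 - 1*(-41)) - 17 = (5 + 41) - 17 = 46 - 17 = 29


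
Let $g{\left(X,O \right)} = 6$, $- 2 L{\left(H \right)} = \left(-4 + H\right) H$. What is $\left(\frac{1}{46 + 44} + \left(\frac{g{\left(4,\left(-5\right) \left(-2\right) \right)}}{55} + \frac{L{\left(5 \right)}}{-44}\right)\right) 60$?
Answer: $\frac{701}{66} \approx 10.621$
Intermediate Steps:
$L{\left(H \right)} = - \frac{H \left(-4 + H\right)}{2}$ ($L{\left(H \right)} = - \frac{\left(-4 + H\right) H}{2} = - \frac{H \left(-4 + H\right)}{2}$)
$\left(\frac{1}{46 + 44} + \left(\frac{g{\left(4,\left(-5\right) \left(-2\right) \right)}}{55} + \frac{L{\left(5 \right)}}{-44}\right)\right) 60 = \left(\frac{1}{46 + 44} + \left(\frac{6}{55} + \frac{\frac{1}{2} \cdot 5 \left(4 - 5\right)}{-44}\right)\right) 60 = \left(\frac{1}{90} + \left(6 \cdot \frac{1}{55} + \frac{1}{2} \cdot 5 \left(4 - 5\right) \left(- \frac{1}{44}\right)\right)\right) 60 = \left(\frac{1}{90} + \left(\frac{6}{55} + \frac{1}{2} \cdot 5 \left(-1\right) \left(- \frac{1}{44}\right)\right)\right) 60 = \left(\frac{1}{90} + \left(\frac{6}{55} - - \frac{5}{88}\right)\right) 60 = \left(\frac{1}{90} + \left(\frac{6}{55} + \frac{5}{88}\right)\right) 60 = \left(\frac{1}{90} + \frac{73}{440}\right) 60 = \frac{701}{3960} \cdot 60 = \frac{701}{66}$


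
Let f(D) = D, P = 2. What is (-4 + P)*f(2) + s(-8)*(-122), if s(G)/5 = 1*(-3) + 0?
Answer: 1826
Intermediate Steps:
s(G) = -15 (s(G) = 5*(1*(-3) + 0) = 5*(-3 + 0) = 5*(-3) = -15)
(-4 + P)*f(2) + s(-8)*(-122) = (-4 + 2)*2 - 15*(-122) = -2*2 + 1830 = -4 + 1830 = 1826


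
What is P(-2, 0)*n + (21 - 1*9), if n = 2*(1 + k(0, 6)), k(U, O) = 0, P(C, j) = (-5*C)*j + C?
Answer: 8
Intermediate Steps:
P(C, j) = C - 5*C*j (P(C, j) = -5*C*j + C = C - 5*C*j)
n = 2 (n = 2*(1 + 0) = 2*1 = 2)
P(-2, 0)*n + (21 - 1*9) = -2*(1 - 5*0)*2 + (21 - 1*9) = -2*(1 + 0)*2 + (21 - 9) = -2*1*2 + 12 = -2*2 + 12 = -4 + 12 = 8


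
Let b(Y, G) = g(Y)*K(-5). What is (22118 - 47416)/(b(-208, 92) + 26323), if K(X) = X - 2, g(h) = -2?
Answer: -25298/26337 ≈ -0.96055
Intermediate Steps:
K(X) = -2 + X
b(Y, G) = 14 (b(Y, G) = -2*(-2 - 5) = -2*(-7) = 14)
(22118 - 47416)/(b(-208, 92) + 26323) = (22118 - 47416)/(14 + 26323) = -25298/26337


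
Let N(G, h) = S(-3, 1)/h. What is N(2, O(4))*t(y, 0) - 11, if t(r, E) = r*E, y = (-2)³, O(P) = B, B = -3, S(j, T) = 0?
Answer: -11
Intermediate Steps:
O(P) = -3
N(G, h) = 0 (N(G, h) = 0/h = 0)
y = -8
t(r, E) = E*r
N(2, O(4))*t(y, 0) - 11 = 0*(0*(-8)) - 11 = 0*0 - 11 = 0 - 11 = -11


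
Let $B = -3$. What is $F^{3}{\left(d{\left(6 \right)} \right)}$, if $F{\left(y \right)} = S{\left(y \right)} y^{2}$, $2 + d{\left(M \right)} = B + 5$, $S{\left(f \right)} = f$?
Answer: $0$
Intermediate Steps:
$d{\left(M \right)} = 0$ ($d{\left(M \right)} = -2 + \left(-3 + 5\right) = -2 + 2 = 0$)
$F{\left(y \right)} = y^{3}$ ($F{\left(y \right)} = y y^{2} = y^{3}$)
$F^{3}{\left(d{\left(6 \right)} \right)} = \left(0^{3}\right)^{3} = 0^{3} = 0$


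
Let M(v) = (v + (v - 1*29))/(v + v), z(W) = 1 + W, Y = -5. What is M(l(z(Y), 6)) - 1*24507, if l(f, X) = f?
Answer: -196019/8 ≈ -24502.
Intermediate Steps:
M(v) = (-29 + 2*v)/(2*v) (M(v) = (v + (v - 29))/((2*v)) = (v + (-29 + v))*(1/(2*v)) = (-29 + 2*v)*(1/(2*v)) = (-29 + 2*v)/(2*v))
M(l(z(Y), 6)) - 1*24507 = (-29/2 + (1 - 5))/(1 - 5) - 1*24507 = (-29/2 - 4)/(-4) - 24507 = -¼*(-37/2) - 24507 = 37/8 - 24507 = -196019/8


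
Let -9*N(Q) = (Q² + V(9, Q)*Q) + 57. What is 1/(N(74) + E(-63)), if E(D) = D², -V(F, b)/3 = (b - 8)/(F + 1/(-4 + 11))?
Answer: 144/508649 ≈ 0.00028310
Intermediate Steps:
V(F, b) = -3*(-8 + b)/(⅐ + F) (V(F, b) = -3*(b - 8)/(F + 1/(-4 + 11)) = -3*(-8 + b)/(F + 1/7) = -3*(-8 + b)/(F + ⅐) = -3*(-8 + b)/(⅐ + F))
N(Q) = -19/3 - Q²/9 - Q*(21/8 - 21*Q/64)/9 (N(Q) = -((Q² + (21*(8 - Q)/(1 + 7*9))*Q) + 57)/9 = -((Q² + (21*(8 - Q)/(1 + 63))*Q) + 57)/9 = -((Q² + (21*(8 - Q)/64)*Q) + 57)/9 = -((Q² + (21*(1/64)*(8 - Q))*Q) + 57)/9 = -((Q² + (21/8 - 21*Q/64)*Q) + 57)/9 = -((Q² + Q*(21/8 - 21*Q/64)) + 57)/9 = -(57 + Q² + Q*(21/8 - 21*Q/64))/9 = -19/3 - Q²/9 - Q*(21/8 - 21*Q/64)/9)
1/(N(74) + E(-63)) = 1/((-19/3 - 43/576*74² - 7/24*74) + (-63)²) = 1/((-19/3 - 43/576*5476 - 259/12) + 3969) = 1/((-19/3 - 58867/144 - 259/12) + 3969) = 1/(-62887/144 + 3969) = 1/(508649/144) = 144/508649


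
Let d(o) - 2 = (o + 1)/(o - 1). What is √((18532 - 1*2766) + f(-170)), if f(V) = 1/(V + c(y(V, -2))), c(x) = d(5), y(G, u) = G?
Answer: 2*√48563203/111 ≈ 125.56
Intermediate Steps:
d(o) = 2 + (1 + o)/(-1 + o) (d(o) = 2 + (o + 1)/(o - 1) = 2 + (1 + o)/(-1 + o))
c(x) = 7/2 (c(x) = (-1 + 3*5)/(-1 + 5) = (-1 + 15)/4 = (¼)*14 = 7/2)
f(V) = 1/(7/2 + V) (f(V) = 1/(V + 7/2) = 1/(7/2 + V))
√((18532 - 1*2766) + f(-170)) = √((18532 - 1*2766) + 2/(7 + 2*(-170))) = √((18532 - 2766) + 2/(7 - 340)) = √(15766 + 2/(-333)) = √(15766 + 2*(-1/333)) = √(15766 - 2/333) = √(5250076/333) = 2*√48563203/111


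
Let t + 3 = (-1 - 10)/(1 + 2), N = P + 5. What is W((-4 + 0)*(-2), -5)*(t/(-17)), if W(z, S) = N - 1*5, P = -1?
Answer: -20/51 ≈ -0.39216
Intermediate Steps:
N = 4 (N = -1 + 5 = 4)
W(z, S) = -1 (W(z, S) = 4 - 1*5 = 4 - 5 = -1)
t = -20/3 (t = -3 + (-1 - 10)/(1 + 2) = -3 - 11/3 = -20/3 ≈ -6.6667)
W((-4 + 0)*(-2), -5)*(t/(-17)) = -(-20)/(3*(-17)) = -(-20)*(-1)/(3*17) = -1*20/51 = -20/51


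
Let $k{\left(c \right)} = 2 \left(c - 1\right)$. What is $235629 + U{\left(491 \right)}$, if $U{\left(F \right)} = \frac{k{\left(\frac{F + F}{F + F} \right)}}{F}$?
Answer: $235629$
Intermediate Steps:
$k{\left(c \right)} = -2 + 2 c$ ($k{\left(c \right)} = 2 \left(-1 + c\right) = -2 + 2 c$)
$U{\left(F \right)} = 0$ ($U{\left(F \right)} = \frac{-2 + 2 \frac{F + F}{F + F}}{F} = \frac{-2 + 2 \frac{2 F}{2 F}}{F} = \frac{-2 + 2 \cdot 2 F \frac{1}{2 F}}{F} = \frac{-2 + 2 \cdot 1}{F} = \frac{-2 + 2}{F} = \frac{0}{F} = 0$)
$235629 + U{\left(491 \right)} = 235629 + 0 = 235629$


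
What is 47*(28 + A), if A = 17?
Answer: 2115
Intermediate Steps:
47*(28 + A) = 47*(28 + 17) = 47*45 = 2115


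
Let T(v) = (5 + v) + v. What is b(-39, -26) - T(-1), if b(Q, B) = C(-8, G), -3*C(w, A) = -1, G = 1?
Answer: -8/3 ≈ -2.6667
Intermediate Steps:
C(w, A) = ⅓ (C(w, A) = -⅓*(-1) = ⅓)
b(Q, B) = ⅓
T(v) = 5 + 2*v
b(-39, -26) - T(-1) = ⅓ - (5 + 2*(-1)) = ⅓ - (5 - 2) = ⅓ - 1*3 = ⅓ - 3 = -8/3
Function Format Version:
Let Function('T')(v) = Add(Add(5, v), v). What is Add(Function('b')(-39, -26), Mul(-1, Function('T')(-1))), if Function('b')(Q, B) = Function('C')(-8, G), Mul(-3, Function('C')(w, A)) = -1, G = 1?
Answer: Rational(-8, 3) ≈ -2.6667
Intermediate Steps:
Function('C')(w, A) = Rational(1, 3) (Function('C')(w, A) = Mul(Rational(-1, 3), -1) = Rational(1, 3))
Function('b')(Q, B) = Rational(1, 3)
Function('T')(v) = Add(5, Mul(2, v))
Add(Function('b')(-39, -26), Mul(-1, Function('T')(-1))) = Add(Rational(1, 3), Mul(-1, Add(5, Mul(2, -1)))) = Add(Rational(1, 3), Mul(-1, Add(5, -2))) = Add(Rational(1, 3), Mul(-1, 3)) = Add(Rational(1, 3), -3) = Rational(-8, 3)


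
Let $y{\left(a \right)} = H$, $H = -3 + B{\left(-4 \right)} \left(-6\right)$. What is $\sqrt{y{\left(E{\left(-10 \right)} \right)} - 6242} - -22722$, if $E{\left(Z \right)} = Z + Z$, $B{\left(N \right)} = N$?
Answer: $22722 + i \sqrt{6221} \approx 22722.0 + 78.873 i$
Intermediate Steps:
$E{\left(Z \right)} = 2 Z$
$H = 21$ ($H = -3 - -24 = -3 + 24 = 21$)
$y{\left(a \right)} = 21$
$\sqrt{y{\left(E{\left(-10 \right)} \right)} - 6242} - -22722 = \sqrt{21 - 6242} - -22722 = \sqrt{-6221} + 22722 = i \sqrt{6221} + 22722 = 22722 + i \sqrt{6221}$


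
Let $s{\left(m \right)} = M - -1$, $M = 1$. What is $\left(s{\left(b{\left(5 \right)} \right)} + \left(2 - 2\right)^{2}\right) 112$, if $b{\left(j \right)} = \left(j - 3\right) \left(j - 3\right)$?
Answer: $224$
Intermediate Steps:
$b{\left(j \right)} = \left(-3 + j\right)^{2}$ ($b{\left(j \right)} = \left(-3 + j\right) \left(-3 + j\right) = \left(-3 + j\right)^{2}$)
$s{\left(m \right)} = 2$ ($s{\left(m \right)} = 1 - -1 = 1 + 1 = 2$)
$\left(s{\left(b{\left(5 \right)} \right)} + \left(2 - 2\right)^{2}\right) 112 = \left(2 + \left(2 - 2\right)^{2}\right) 112 = \left(2 + 0^{2}\right) 112 = \left(2 + 0\right) 112 = 2 \cdot 112 = 224$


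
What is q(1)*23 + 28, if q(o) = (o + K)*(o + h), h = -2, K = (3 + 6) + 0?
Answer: -202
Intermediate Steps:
K = 9 (K = 9 + 0 = 9)
q(o) = (-2 + o)*(9 + o) (q(o) = (o + 9)*(o - 2) = (9 + o)*(-2 + o) = (-2 + o)*(9 + o))
q(1)*23 + 28 = (-18 + 1² + 7*1)*23 + 28 = (-18 + 1 + 7)*23 + 28 = -10*23 + 28 = -230 + 28 = -202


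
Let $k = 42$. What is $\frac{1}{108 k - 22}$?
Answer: $\frac{1}{4514} \approx 0.00022153$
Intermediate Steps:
$\frac{1}{108 k - 22} = \frac{1}{108 \cdot 42 - 22} = \frac{1}{4536 - 22} = \frac{1}{4514}$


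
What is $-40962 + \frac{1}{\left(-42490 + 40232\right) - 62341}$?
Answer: $- \frac{2646104239}{64599} \approx -40962.0$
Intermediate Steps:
$-40962 + \frac{1}{\left(-42490 + 40232\right) - 62341} = -40962 + \frac{1}{-2258 - 62341} = -40962 + \frac{1}{-64599} = -40962 - \frac{1}{64599} = - \frac{2646104239}{64599}$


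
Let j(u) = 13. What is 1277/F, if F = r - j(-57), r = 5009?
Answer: 1277/4996 ≈ 0.25560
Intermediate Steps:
F = 4996 (F = 5009 - 1*13 = 5009 - 13 = 4996)
1277/F = 1277/4996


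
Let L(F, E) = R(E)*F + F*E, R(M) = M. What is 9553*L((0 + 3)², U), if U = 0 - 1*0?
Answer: 0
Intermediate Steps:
U = 0 (U = 0 + 0 = 0)
L(F, E) = 2*E*F (L(F, E) = E*F + F*E = E*F + E*F = 2*E*F)
9553*L((0 + 3)², U) = 9553*(2*0*(0 + 3)²) = 9553*(2*0*3²) = 9553*(2*0*9) = 9553*0 = 0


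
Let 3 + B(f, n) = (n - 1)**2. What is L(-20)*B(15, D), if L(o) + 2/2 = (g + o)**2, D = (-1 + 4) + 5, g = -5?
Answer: 28704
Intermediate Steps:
D = 8 (D = 3 + 5 = 8)
L(o) = -1 + (-5 + o)**2
B(f, n) = -3 + (-1 + n)**2 (B(f, n) = -3 + (n - 1)**2 = -3 + (-1 + n)**2)
L(-20)*B(15, D) = (-1 + (-5 - 20)**2)*(-3 + (-1 + 8)**2) = (-1 + (-25)**2)*(-3 + 7**2) = (-1 + 625)*(-3 + 49) = 624*46 = 28704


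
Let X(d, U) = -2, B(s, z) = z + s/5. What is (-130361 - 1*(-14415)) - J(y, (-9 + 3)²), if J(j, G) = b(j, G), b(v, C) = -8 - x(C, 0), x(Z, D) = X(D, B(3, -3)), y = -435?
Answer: -115940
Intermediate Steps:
B(s, z) = z + s/5 (B(s, z) = z + s*(⅕) = z + s/5)
x(Z, D) = -2
b(v, C) = -6 (b(v, C) = -8 - 1*(-2) = -8 + 2 = -6)
J(j, G) = -6
(-130361 - 1*(-14415)) - J(y, (-9 + 3)²) = (-130361 - 1*(-14415)) - 1*(-6) = (-130361 + 14415) + 6 = -115946 + 6 = -115940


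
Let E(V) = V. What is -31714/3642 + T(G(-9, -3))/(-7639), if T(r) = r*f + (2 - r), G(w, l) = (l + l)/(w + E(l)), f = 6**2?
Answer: -242334265/27821238 ≈ -8.7104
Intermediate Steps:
f = 36
G(w, l) = 2*l/(l + w) (G(w, l) = (l + l)/(w + l) = (2*l)/(l + w) = 2*l/(l + w))
T(r) = 2 + 35*r (T(r) = r*36 + (2 - r) = 36*r + (2 - r) = 2 + 35*r)
-31714/3642 + T(G(-9, -3))/(-7639) = -31714/3642 + (2 + 35*(2*(-3)/(-3 - 9)))/(-7639) = -31714*1/3642 + (2 + 35*(2*(-3)/(-12)))*(-1/7639) = -15857/1821 + (2 + 35*(2*(-3)*(-1/12)))*(-1/7639) = -15857/1821 + (2 + 35*(1/2))*(-1/7639) = -15857/1821 + (2 + 35/2)*(-1/7639) = -15857/1821 + (39/2)*(-1/7639) = -15857/1821 - 39/15278 = -242334265/27821238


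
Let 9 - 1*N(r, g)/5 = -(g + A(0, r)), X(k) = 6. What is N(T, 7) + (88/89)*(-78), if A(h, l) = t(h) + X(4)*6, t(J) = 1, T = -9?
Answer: 16721/89 ≈ 187.88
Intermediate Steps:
A(h, l) = 37 (A(h, l) = 1 + 6*6 = 1 + 36 = 37)
N(r, g) = 230 + 5*g (N(r, g) = 45 - (-5)*(g + 37) = 45 - (-5)*(37 + g) = 45 - 5*(-37 - g) = 45 + (185 + 5*g) = 230 + 5*g)
N(T, 7) + (88/89)*(-78) = (230 + 5*7) + (88/89)*(-78) = (230 + 35) + (88*(1/89))*(-78) = 265 + (88/89)*(-78) = 265 - 6864/89 = 16721/89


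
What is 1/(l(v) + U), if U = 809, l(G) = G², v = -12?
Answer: 1/953 ≈ 0.0010493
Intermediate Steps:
1/(l(v) + U) = 1/((-12)² + 809) = 1/(144 + 809) = 1/953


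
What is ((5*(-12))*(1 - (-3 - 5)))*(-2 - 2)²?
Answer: -8640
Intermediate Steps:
((5*(-12))*(1 - (-3 - 5)))*(-2 - 2)² = -60*(1 - 1*(-8))*(-4)² = -60*(1 + 8)*16 = -60*9*16 = -540*16 = -8640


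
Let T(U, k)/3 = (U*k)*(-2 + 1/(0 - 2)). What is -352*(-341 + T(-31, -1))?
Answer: 201872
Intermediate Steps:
T(U, k) = -15*U*k/2 (T(U, k) = 3*((U*k)*(-2 + 1/(0 - 2))) = 3*((U*k)*(-2 + 1/(-2))) = 3*((U*k)*(-2 - ½)) = 3*((U*k)*(-5/2)) = 3*(-5*U*k/2) = -15*U*k/2)
-352*(-341 + T(-31, -1)) = -352*(-341 - 15/2*(-31)*(-1)) = -352*(-341 - 465/2) = -352*(-1147/2) = 201872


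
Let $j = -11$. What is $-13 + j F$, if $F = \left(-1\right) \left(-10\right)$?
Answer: $-123$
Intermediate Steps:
$F = 10$
$-13 + j F = -13 - 110 = -123$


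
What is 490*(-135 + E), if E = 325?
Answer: 93100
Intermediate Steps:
490*(-135 + E) = 490*(-135 + 325) = 490*190 = 93100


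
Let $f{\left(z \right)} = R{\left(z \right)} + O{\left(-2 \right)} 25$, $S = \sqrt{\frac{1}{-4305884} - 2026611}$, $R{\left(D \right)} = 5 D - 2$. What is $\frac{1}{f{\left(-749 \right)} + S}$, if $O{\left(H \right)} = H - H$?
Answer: $- \frac{16134147348}{69181001992081} - \frac{10 i \sqrt{375746589346942715}}{69181001992081} \approx -0.00023322 - 8.8605 \cdot 10^{-5} i$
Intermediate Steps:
$R{\left(D \right)} = -2 + 5 D$
$O{\left(H \right)} = 0$
$S = \frac{5 i \sqrt{375746589346942715}}{2152942}$ ($S = \sqrt{- \frac{1}{4305884} - 2026611} = \sqrt{- \frac{8726351879125}{4305884}} = \frac{5 i \sqrt{375746589346942715}}{2152942} \approx 1423.6 i$)
$f{\left(z \right)} = -2 + 5 z$ ($f{\left(z \right)} = \left(-2 + 5 z\right) + 0 \cdot 25 = \left(-2 + 5 z\right) + 0 = -2 + 5 z$)
$\frac{1}{f{\left(-749 \right)} + S} = \frac{1}{\left(-2 + 5 \left(-749\right)\right) + \frac{5 i \sqrt{375746589346942715}}{2152942}} = \frac{1}{\left(-2 - 3745\right) + \frac{5 i \sqrt{375746589346942715}}{2152942}} = \frac{1}{-3747 + \frac{5 i \sqrt{375746589346942715}}{2152942}}$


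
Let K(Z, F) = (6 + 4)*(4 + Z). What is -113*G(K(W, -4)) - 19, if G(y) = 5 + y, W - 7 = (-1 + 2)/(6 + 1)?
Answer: -92228/7 ≈ -13175.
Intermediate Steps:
W = 50/7 (W = 7 + (-1 + 2)/(6 + 1) = 7 + 1/7 = 7 + 1*(⅐) = 7 + ⅐ = 50/7 ≈ 7.1429)
K(Z, F) = 40 + 10*Z (K(Z, F) = 10*(4 + Z) = 40 + 10*Z)
-113*G(K(W, -4)) - 19 = -113*(5 + (40 + 10*(50/7))) - 19 = -113*(5 + (40 + 500/7)) - 19 = -113*(5 + 780/7) - 19 = -113*815/7 - 19 = -92095/7 - 19 = -92228/7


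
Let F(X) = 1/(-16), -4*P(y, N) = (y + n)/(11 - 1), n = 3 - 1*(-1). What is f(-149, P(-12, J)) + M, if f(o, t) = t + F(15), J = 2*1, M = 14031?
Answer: 1122491/80 ≈ 14031.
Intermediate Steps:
n = 4 (n = 3 + 1 = 4)
J = 2
P(y, N) = -⅒ - y/40 (P(y, N) = -(y + 4)/(4*(11 - 1)) = -(4 + y)/(4*10) = -(⅖ + y/10)/4 = -⅒ - y/40)
F(X) = -1/16 (F(X) = 1*(-1/16) = -1/16)
f(o, t) = -1/16 + t (f(o, t) = t - 1/16 = -1/16 + t)
f(-149, P(-12, J)) + M = (-1/16 + (-⅒ - 1/40*(-12))) + 14031 = (-1/16 + (-⅒ + 3/10)) + 14031 = (-1/16 + ⅕) + 14031 = 11/80 + 14031 = 1122491/80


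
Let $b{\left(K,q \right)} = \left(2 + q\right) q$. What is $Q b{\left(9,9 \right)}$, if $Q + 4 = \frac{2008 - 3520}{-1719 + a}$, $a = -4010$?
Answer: $- \frac{2118996}{5729} \approx -369.87$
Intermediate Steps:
$b{\left(K,q \right)} = q \left(2 + q\right)$
$Q = - \frac{21404}{5729}$ ($Q = -4 + \frac{2008 - 3520}{-1719 - 4010} = -4 - \frac{1512}{-5729} = -4 - - \frac{1512}{5729} = -4 + \frac{1512}{5729} = - \frac{21404}{5729} \approx -3.7361$)
$Q b{\left(9,9 \right)} = - \frac{21404 \cdot 9 \left(2 + 9\right)}{5729} = - \frac{21404 \cdot 9 \cdot 11}{5729} = \left(- \frac{21404}{5729}\right) 99 = - \frac{2118996}{5729}$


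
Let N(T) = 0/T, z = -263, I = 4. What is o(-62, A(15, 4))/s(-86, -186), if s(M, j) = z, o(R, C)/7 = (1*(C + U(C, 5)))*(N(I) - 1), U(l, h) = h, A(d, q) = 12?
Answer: 119/263 ≈ 0.45247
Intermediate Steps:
N(T) = 0
o(R, C) = -35 - 7*C (o(R, C) = 7*((1*(C + 5))*(0 - 1)) = 7*((1*(5 + C))*(-1)) = 7*((5 + C)*(-1)) = 7*(-5 - C) = -35 - 7*C)
s(M, j) = -263
o(-62, A(15, 4))/s(-86, -186) = (-35 - 7*12)/(-263) = (-35 - 84)*(-1/263) = -119*(-1/263) = 119/263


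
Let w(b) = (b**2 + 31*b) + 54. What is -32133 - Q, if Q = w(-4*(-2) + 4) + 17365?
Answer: -50068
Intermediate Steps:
w(b) = 54 + b**2 + 31*b
Q = 17935 (Q = (54 + (-4*(-2) + 4)**2 + 31*(-4*(-2) + 4)) + 17365 = (54 + (8 + 4)**2 + 31*(8 + 4)) + 17365 = (54 + 12**2 + 31*12) + 17365 = (54 + 144 + 372) + 17365 = 570 + 17365 = 17935)
-32133 - Q = -32133 - 1*17935 = -32133 - 17935 = -50068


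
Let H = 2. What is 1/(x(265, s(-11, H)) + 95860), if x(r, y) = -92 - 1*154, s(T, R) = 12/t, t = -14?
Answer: 1/95614 ≈ 1.0459e-5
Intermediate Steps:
s(T, R) = -6/7 (s(T, R) = 12/(-14) = 12*(-1/14) = -6/7)
x(r, y) = -246 (x(r, y) = -92 - 154 = -246)
1/(x(265, s(-11, H)) + 95860) = 1/(-246 + 95860) = 1/95614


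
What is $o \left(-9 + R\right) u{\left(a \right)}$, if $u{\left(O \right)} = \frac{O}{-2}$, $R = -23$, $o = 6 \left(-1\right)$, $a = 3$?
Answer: $-288$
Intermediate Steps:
$o = -6$
$u{\left(O \right)} = - \frac{O}{2}$ ($u{\left(O \right)} = O \left(- \frac{1}{2}\right) = - \frac{O}{2}$)
$o \left(-9 + R\right) u{\left(a \right)} = - 6 \left(-9 - 23\right) \left(\left(- \frac{1}{2}\right) 3\right) = \left(-6\right) \left(-32\right) \left(- \frac{3}{2}\right) = 192 \left(- \frac{3}{2}\right) = -288$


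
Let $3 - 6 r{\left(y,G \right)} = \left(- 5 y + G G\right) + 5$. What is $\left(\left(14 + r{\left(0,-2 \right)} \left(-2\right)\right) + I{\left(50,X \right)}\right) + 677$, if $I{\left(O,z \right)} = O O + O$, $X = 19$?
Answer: $3243$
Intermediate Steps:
$r{\left(y,G \right)} = - \frac{1}{3} - \frac{G^{2}}{6} + \frac{5 y}{6}$ ($r{\left(y,G \right)} = \frac{1}{2} - \frac{\left(- 5 y + G G\right) + 5}{6} = \frac{1}{2} - \frac{\left(- 5 y + G^{2}\right) + 5}{6} = \frac{1}{2} - \frac{\left(G^{2} - 5 y\right) + 5}{6} = \frac{1}{2} - \frac{5 + G^{2} - 5 y}{6} = \frac{1}{2} - \left(\frac{5}{6} - \frac{5 y}{6} + \frac{G^{2}}{6}\right) = - \frac{1}{3} - \frac{G^{2}}{6} + \frac{5 y}{6}$)
$I{\left(O,z \right)} = O + O^{2}$ ($I{\left(O,z \right)} = O^{2} + O = O + O^{2}$)
$\left(\left(14 + r{\left(0,-2 \right)} \left(-2\right)\right) + I{\left(50,X \right)}\right) + 677 = \left(\left(14 + \left(- \frac{1}{3} - \frac{\left(-2\right)^{2}}{6} + \frac{5}{6} \cdot 0\right) \left(-2\right)\right) + 50 \left(1 + 50\right)\right) + 677 = \left(\left(14 + \left(- \frac{1}{3} - \frac{2}{3} + 0\right) \left(-2\right)\right) + 50 \cdot 51\right) + 677 = \left(\left(14 + \left(- \frac{1}{3} - \frac{2}{3} + 0\right) \left(-2\right)\right) + 2550\right) + 677 = \left(\left(14 - -2\right) + 2550\right) + 677 = \left(\left(14 + 2\right) + 2550\right) + 677 = \left(16 + 2550\right) + 677 = 2566 + 677 = 3243$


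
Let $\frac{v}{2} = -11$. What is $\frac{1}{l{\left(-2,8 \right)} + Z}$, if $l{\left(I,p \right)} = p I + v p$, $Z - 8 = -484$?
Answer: $- \frac{1}{668} \approx -0.001497$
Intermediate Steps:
$v = -22$ ($v = 2 \left(-11\right) = -22$)
$Z = -476$ ($Z = 8 - 484 = -476$)
$l{\left(I,p \right)} = - 22 p + I p$ ($l{\left(I,p \right)} = p I - 22 p = I p - 22 p = - 22 p + I p$)
$\frac{1}{l{\left(-2,8 \right)} + Z} = \frac{1}{8 \left(-22 - 2\right) - 476} = \frac{1}{8 \left(-24\right) - 476} = \frac{1}{-192 - 476} = \frac{1}{-668} = - \frac{1}{668}$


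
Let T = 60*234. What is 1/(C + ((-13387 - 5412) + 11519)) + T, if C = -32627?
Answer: 560294279/39907 ≈ 14040.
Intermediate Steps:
T = 14040
1/(C + ((-13387 - 5412) + 11519)) + T = 1/(-32627 + ((-13387 - 5412) + 11519)) + 14040 = 1/(-32627 + (-18799 + 11519)) + 14040 = 1/(-32627 - 7280) + 14040 = 1/(-39907) + 14040 = -1/39907 + 14040 = 560294279/39907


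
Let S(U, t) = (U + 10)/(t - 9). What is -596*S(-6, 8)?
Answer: 2384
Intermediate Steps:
S(U, t) = (10 + U)/(-9 + t)
-596*S(-6, 8) = -596*(10 - 6)/(-9 + 8) = -596*4/(-1) = -(-596)*4 = -596*(-4) = 2384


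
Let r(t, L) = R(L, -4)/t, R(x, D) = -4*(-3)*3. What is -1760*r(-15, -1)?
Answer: 4224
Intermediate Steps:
R(x, D) = 36 (R(x, D) = 12*3 = 36)
r(t, L) = 36/t
-1760*r(-15, -1) = -63360/(-15) = -63360*(-1)/15 = -1760*(-12/5) = 4224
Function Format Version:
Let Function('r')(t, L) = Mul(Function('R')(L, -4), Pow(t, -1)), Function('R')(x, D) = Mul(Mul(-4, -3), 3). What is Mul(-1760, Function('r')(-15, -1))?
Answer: 4224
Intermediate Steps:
Function('R')(x, D) = 36 (Function('R')(x, D) = Mul(12, 3) = 36)
Function('r')(t, L) = Mul(36, Pow(t, -1))
Mul(-1760, Function('r')(-15, -1)) = Mul(-1760, Mul(36, Pow(-15, -1))) = Mul(-1760, Mul(36, Rational(-1, 15))) = Mul(-1760, Rational(-12, 5)) = 4224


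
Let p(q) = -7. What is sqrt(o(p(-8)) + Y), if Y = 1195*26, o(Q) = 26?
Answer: 26*sqrt(46) ≈ 176.34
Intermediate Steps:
Y = 31070
sqrt(o(p(-8)) + Y) = sqrt(26 + 31070) = sqrt(31096) = 26*sqrt(46)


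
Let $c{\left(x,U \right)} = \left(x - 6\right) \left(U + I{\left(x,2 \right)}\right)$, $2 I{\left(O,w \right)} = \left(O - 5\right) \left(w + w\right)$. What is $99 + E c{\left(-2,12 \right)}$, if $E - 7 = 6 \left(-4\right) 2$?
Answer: $-557$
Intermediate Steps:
$I{\left(O,w \right)} = w \left(-5 + O\right)$ ($I{\left(O,w \right)} = \frac{\left(O - 5\right) \left(w + w\right)}{2} = \frac{\left(-5 + O\right) 2 w}{2} = \frac{2 w \left(-5 + O\right)}{2} = w \left(-5 + O\right)$)
$c{\left(x,U \right)} = \left(-6 + x\right) \left(-10 + U + 2 x\right)$ ($c{\left(x,U \right)} = \left(x - 6\right) \left(U + 2 \left(-5 + x\right)\right) = \left(-6 + x\right) \left(U + \left(-10 + 2 x\right)\right) = \left(-6 + x\right) \left(-10 + U + 2 x\right)$)
$E = -41$ ($E = 7 + 6 \left(-4\right) 2 = 7 - 48 = -41$)
$99 + E c{\left(-2,12 \right)} = 99 - 41 \left(60 - -44 - 72 + 2 \left(-2\right)^{2} + 12 \left(-2\right)\right) = 99 - 41 \left(60 + 44 - 72 + 2 \cdot 4 - 24\right) = 99 - 41 \left(60 + 44 - 72 + 8 - 24\right) = 99 - 656 = -557$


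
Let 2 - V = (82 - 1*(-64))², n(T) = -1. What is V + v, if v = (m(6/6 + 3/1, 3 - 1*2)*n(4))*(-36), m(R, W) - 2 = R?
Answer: -21098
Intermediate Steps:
m(R, W) = 2 + R
v = 216 (v = ((2 + (6/6 + 3/1))*(-1))*(-36) = ((2 + (6*(⅙) + 3*1))*(-1))*(-36) = ((2 + (1 + 3))*(-1))*(-36) = ((2 + 4)*(-1))*(-36) = (6*(-1))*(-36) = -6*(-36) = 216)
V = -21314 (V = 2 - (82 - 1*(-64))² = 2 - (82 + 64)² = 2 - 1*146² = 2 - 1*21316 = 2 - 21316 = -21314)
V + v = -21314 + 216 = -21098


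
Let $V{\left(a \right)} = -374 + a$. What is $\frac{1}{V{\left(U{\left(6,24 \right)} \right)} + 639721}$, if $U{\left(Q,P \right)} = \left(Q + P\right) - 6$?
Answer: $\frac{1}{639371} \approx 1.564 \cdot 10^{-6}$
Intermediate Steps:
$U{\left(Q,P \right)} = -6 + P + Q$ ($U{\left(Q,P \right)} = \left(P + Q\right) - 6 = -6 + P + Q$)
$\frac{1}{V{\left(U{\left(6,24 \right)} \right)} + 639721} = \frac{1}{\left(-374 + \left(-6 + 24 + 6\right)\right) + 639721} = \frac{1}{\left(-374 + 24\right) + 639721} = \frac{1}{-350 + 639721} = \frac{1}{639371}$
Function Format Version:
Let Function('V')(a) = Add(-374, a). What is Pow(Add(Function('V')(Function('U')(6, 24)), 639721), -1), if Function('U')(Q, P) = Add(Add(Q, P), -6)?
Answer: Rational(1, 639371) ≈ 1.5640e-6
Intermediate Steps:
Function('U')(Q, P) = Add(-6, P, Q) (Function('U')(Q, P) = Add(Add(P, Q), -6) = Add(-6, P, Q))
Pow(Add(Function('V')(Function('U')(6, 24)), 639721), -1) = Pow(Add(Add(-374, Add(-6, 24, 6)), 639721), -1) = Pow(Add(Add(-374, 24), 639721), -1) = Pow(Add(-350, 639721), -1) = Pow(639371, -1) = Rational(1, 639371)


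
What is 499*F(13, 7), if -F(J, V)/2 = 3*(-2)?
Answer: 5988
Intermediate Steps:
F(J, V) = 12 (F(J, V) = -6*(-2) = -2*(-6) = 12)
499*F(13, 7) = 499*12 = 5988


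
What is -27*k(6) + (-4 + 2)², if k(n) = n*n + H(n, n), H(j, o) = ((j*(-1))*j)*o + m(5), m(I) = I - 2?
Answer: 4783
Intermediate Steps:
m(I) = -2 + I
H(j, o) = 3 - o*j² (H(j, o) = ((j*(-1))*j)*o + (-2 + 5) = ((-j)*j)*o + 3 = (-j²)*o + 3 = -o*j² + 3 = 3 - o*j²)
k(n) = 3 + n² - n³ (k(n) = n*n + (3 - n*n²) = n² + (3 - n³) = 3 + n² - n³)
-27*k(6) + (-4 + 2)² = -27*(3 + 6² - 1*6³) + (-4 + 2)² = -27*(3 + 36 - 1*216) + (-2)² = -27*(3 + 36 - 216) + 4 = -27*(-177) + 4 = 4779 + 4 = 4783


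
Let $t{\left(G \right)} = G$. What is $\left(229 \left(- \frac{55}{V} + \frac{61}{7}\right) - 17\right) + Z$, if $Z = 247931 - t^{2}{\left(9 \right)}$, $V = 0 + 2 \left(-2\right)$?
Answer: $\frac{7083365}{28} \approx 2.5298 \cdot 10^{5}$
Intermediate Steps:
$V = -4$ ($V = 0 - 4 = -4$)
$Z = 247850$ ($Z = 247931 - 9^{2} = 247931 - 81 = 247850$)
$\left(229 \left(- \frac{55}{V} + \frac{61}{7}\right) - 17\right) + Z = \left(229 \left(- \frac{55}{-4} + \frac{61}{7}\right) - 17\right) + 247850 = \left(229 \left(\left(-55\right) \left(- \frac{1}{4}\right) + 61 \cdot \frac{1}{7}\right) - 17\right) + 247850 = \left(229 \left(\frac{55}{4} + \frac{61}{7}\right) - 17\right) + 247850 = \left(229 \cdot \frac{629}{28} - 17\right) + 247850 = \left(\frac{144041}{28} - 17\right) + 247850 = \frac{143565}{28} + 247850 = \frac{7083365}{28}$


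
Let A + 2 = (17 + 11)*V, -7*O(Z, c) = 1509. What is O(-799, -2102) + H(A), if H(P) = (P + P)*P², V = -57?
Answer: -57129230197/7 ≈ -8.1613e+9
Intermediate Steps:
O(Z, c) = -1509/7 (O(Z, c) = -⅐*1509 = -1509/7)
A = -1598 (A = -2 + (17 + 11)*(-57) = -2 + 28*(-57) = -2 - 1596 = -1598)
H(P) = 2*P³ (H(P) = (2*P)*P² = 2*P³)
O(-799, -2102) + H(A) = -1509/7 + 2*(-1598)³ = -1509/7 + 2*(-4080659192) = -1509/7 - 8161318384 = -57129230197/7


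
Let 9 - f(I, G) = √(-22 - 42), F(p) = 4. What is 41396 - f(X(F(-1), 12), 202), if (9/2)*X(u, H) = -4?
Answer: 41387 + 8*I ≈ 41387.0 + 8.0*I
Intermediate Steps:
X(u, H) = -8/9 (X(u, H) = (2/9)*(-4) = -8/9)
f(I, G) = 9 - 8*I (f(I, G) = 9 - √(-22 - 42) = 9 - √(-64) = 9 - 8*I)
41396 - f(X(F(-1), 12), 202) = 41396 - (9 - 8*I) = 41396 + (-9 + 8*I) = 41387 + 8*I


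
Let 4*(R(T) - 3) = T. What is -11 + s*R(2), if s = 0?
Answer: -11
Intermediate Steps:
R(T) = 3 + T/4
-11 + s*R(2) = -11 + 0*(3 + (¼)*2) = -11 + 0*(3 + ½) = -11 + 0*(7/2) = -11 + 0 = -11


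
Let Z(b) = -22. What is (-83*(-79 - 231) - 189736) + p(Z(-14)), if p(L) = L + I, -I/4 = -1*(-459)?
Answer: -165864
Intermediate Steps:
I = -1836 (I = -(-4)*(-459) = -4*459 = -1836)
p(L) = -1836 + L (p(L) = L - 1836 = -1836 + L)
(-83*(-79 - 231) - 189736) + p(Z(-14)) = (-83*(-79 - 231) - 189736) + (-1836 - 22) = (-83*(-310) - 189736) - 1858 = (25730 - 189736) - 1858 = -164006 - 1858 = -165864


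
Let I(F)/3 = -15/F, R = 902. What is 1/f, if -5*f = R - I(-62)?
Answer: -310/55879 ≈ -0.0055477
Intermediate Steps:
I(F) = -45/F (I(F) = 3*(-15/F) = -45/F)
f = -55879/310 (f = -(902 - (-45)/(-62))/5 = -(902 - (-45)*(-1)/62)/5 = -(902 - 1*45/62)/5 = -(902 - 45/62)/5 = -⅕*55879/62 = -55879/310 ≈ -180.25)
1/f = 1/(-55879/310) = -310/55879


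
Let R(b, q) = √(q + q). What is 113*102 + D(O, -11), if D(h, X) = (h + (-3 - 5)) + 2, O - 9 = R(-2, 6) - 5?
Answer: 11524 + 2*√3 ≈ 11527.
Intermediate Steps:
R(b, q) = √2*√q (R(b, q) = √(2*q) = √2*√q)
O = 4 + 2*√3 (O = 9 + (√2*√6 - 5) = 9 + (2*√3 - 5) = 9 + (-5 + 2*√3) = 4 + 2*√3 ≈ 7.4641)
D(h, X) = -6 + h (D(h, X) = (h - 8) + 2 = (-8 + h) + 2 = -6 + h)
113*102 + D(O, -11) = 113*102 + (-6 + (4 + 2*√3)) = 11526 + (-2 + 2*√3) = 11524 + 2*√3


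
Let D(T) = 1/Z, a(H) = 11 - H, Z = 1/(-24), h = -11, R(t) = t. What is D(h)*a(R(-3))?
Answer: -336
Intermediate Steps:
Z = -1/24 ≈ -0.041667
D(T) = -24 (D(T) = 1/(-1/24) = -24)
D(h)*a(R(-3)) = -24*(11 - 1*(-3)) = -24*(11 + 3) = -24*14 = -336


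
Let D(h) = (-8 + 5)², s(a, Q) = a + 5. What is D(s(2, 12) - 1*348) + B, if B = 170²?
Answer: 28909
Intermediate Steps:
s(a, Q) = 5 + a
B = 28900
D(h) = 9 (D(h) = (-3)² = 9)
D(s(2, 12) - 1*348) + B = 9 + 28900 = 28909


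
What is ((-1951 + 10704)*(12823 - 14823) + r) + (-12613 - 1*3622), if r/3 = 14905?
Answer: -17477520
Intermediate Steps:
r = 44715 (r = 3*14905 = 44715)
((-1951 + 10704)*(12823 - 14823) + r) + (-12613 - 1*3622) = ((-1951 + 10704)*(12823 - 14823) + 44715) + (-12613 - 1*3622) = (8753*(-2000) + 44715) + (-12613 - 3622) = (-17506000 + 44715) - 16235 = -17461285 - 16235 = -17477520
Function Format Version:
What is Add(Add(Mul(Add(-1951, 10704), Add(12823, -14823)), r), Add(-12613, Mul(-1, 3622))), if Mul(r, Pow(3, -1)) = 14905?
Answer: -17477520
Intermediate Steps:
r = 44715 (r = Mul(3, 14905) = 44715)
Add(Add(Mul(Add(-1951, 10704), Add(12823, -14823)), r), Add(-12613, Mul(-1, 3622))) = Add(Add(Mul(Add(-1951, 10704), Add(12823, -14823)), 44715), Add(-12613, Mul(-1, 3622))) = Add(Add(Mul(8753, -2000), 44715), Add(-12613, -3622)) = Add(Add(-17506000, 44715), -16235) = Add(-17461285, -16235) = -17477520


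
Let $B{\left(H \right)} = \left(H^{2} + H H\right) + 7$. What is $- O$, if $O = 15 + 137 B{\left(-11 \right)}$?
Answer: $-34128$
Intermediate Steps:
$B{\left(H \right)} = 7 + 2 H^{2}$ ($B{\left(H \right)} = \left(H^{2} + H^{2}\right) + 7 = 2 H^{2} + 7 = 7 + 2 H^{2}$)
$O = 34128$ ($O = 15 + 137 \left(7 + 2 \left(-11\right)^{2}\right) = 15 + 137 \left(7 + 2 \cdot 121\right) = 15 + 137 \left(7 + 242\right) = 15 + 137 \cdot 249 = 15 + 34113 = 34128$)
$- O = \left(-1\right) 34128 = -34128$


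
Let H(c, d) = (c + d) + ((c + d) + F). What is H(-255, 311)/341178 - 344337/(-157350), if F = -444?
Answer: 19571328131/8947393050 ≈ 2.1874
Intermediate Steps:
H(c, d) = -444 + 2*c + 2*d (H(c, d) = (c + d) + ((c + d) - 444) = (c + d) + (-444 + c + d) = -444 + 2*c + 2*d)
H(-255, 311)/341178 - 344337/(-157350) = (-444 + 2*(-255) + 2*311)/341178 - 344337/(-157350) = (-444 - 510 + 622)*(1/341178) - 344337*(-1/157350) = -332*1/341178 + 114779/52450 = -166/170589 + 114779/52450 = 19571328131/8947393050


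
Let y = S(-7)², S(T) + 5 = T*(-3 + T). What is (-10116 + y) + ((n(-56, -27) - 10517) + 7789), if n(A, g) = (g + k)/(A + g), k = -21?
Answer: -715329/83 ≈ -8618.4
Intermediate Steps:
n(A, g) = (-21 + g)/(A + g) (n(A, g) = (g - 21)/(A + g) = (-21 + g)/(A + g))
S(T) = -5 + T*(-3 + T)
y = 4225 (y = (-5 + (-7)² - 3*(-7))² = (-5 + 49 + 21)² = 65² = 4225)
(-10116 + y) + ((n(-56, -27) - 10517) + 7789) = (-10116 + 4225) + (((-21 - 27)/(-56 - 27) - 10517) + 7789) = -5891 + ((-48/(-83) - 10517) + 7789) = -5891 + ((-1/83*(-48) - 10517) + 7789) = -5891 + ((48/83 - 10517) + 7789) = -5891 + (-872863/83 + 7789) = -5891 - 226376/83 = -715329/83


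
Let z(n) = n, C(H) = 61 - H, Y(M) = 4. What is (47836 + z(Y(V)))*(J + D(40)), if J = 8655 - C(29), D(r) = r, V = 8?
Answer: 414437920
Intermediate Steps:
J = 8623 (J = 8655 - (61 - 1*29) = 8655 - (61 - 29) = 8655 - 1*32 = 8655 - 32 = 8623)
(47836 + z(Y(V)))*(J + D(40)) = (47836 + 4)*(8623 + 40) = 47840*8663 = 414437920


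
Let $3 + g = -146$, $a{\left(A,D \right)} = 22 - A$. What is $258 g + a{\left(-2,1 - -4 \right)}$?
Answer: $-38418$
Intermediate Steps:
$g = -149$ ($g = -3 - 146 = -149$)
$258 g + a{\left(-2,1 - -4 \right)} = 258 \left(-149\right) + \left(22 - -2\right) = -38442 + \left(22 + 2\right) = -38442 + 24 = -38418$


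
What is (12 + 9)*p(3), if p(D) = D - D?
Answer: 0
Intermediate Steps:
p(D) = 0
(12 + 9)*p(3) = (12 + 9)*0 = 21*0 = 0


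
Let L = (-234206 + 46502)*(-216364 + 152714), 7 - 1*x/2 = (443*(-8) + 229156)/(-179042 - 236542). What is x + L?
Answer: 22986719899425/1924 ≈ 1.1947e+10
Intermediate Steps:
x = 29025/1924 (x = 14 - 2*(443*(-8) + 229156)/(-179042 - 236542) = 14 - 2*(-3544 + 229156)/(-415584) = 14 - 451224*(-1)/415584 = 14 - 2*(-2089/3848) = 14 + 2089/1924 = 29025/1924 ≈ 15.086)
L = 11947359600 (L = -187704*(-63650) = 11947359600)
x + L = 29025/1924 + 11947359600 = 22986719899425/1924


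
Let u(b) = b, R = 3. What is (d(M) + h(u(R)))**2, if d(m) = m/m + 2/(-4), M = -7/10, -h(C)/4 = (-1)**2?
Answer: 49/4 ≈ 12.250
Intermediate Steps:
h(C) = -4 (h(C) = -4*(-1)**2 = -4*1 = -4)
M = -7/10 (M = -7*1/10 = -7/10 ≈ -0.70000)
d(m) = 1/2 (d(m) = 1 + 2*(-1/4) = 1 - 1/2 = 1/2)
(d(M) + h(u(R)))**2 = (1/2 - 4)**2 = (-7/2)**2 = 49/4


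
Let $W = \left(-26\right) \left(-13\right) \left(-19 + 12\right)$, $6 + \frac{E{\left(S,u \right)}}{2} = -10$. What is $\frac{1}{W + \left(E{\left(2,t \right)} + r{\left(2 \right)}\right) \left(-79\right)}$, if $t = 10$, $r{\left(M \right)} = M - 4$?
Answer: $\frac{1}{320} \approx 0.003125$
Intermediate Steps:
$r{\left(M \right)} = -4 + M$
$E{\left(S,u \right)} = -32$ ($E{\left(S,u \right)} = -12 + 2 \left(-10\right) = -12 - 20 = -32$)
$W = -2366$ ($W = 338 \left(-7\right) = -2366$)
$\frac{1}{W + \left(E{\left(2,t \right)} + r{\left(2 \right)}\right) \left(-79\right)} = \frac{1}{-2366 + \left(-32 + \left(-4 + 2\right)\right) \left(-79\right)} = \frac{1}{-2366 + \left(-32 - 2\right) \left(-79\right)} = \frac{1}{-2366 - -2686} = \frac{1}{-2366 + 2686} = \frac{1}{320}$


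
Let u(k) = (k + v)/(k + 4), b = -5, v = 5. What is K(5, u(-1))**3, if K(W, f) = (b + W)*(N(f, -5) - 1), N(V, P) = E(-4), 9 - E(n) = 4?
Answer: 0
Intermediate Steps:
E(n) = 5 (E(n) = 9 - 1*4 = 9 - 4 = 5)
N(V, P) = 5
u(k) = (5 + k)/(4 + k) (u(k) = (k + 5)/(k + 4) = (5 + k)/(4 + k))
K(W, f) = -20 + 4*W (K(W, f) = (-5 + W)*(5 - 1) = (-5 + W)*4 = -20 + 4*W)
K(5, u(-1))**3 = (-20 + 4*5)**3 = (-20 + 20)**3 = 0**3 = 0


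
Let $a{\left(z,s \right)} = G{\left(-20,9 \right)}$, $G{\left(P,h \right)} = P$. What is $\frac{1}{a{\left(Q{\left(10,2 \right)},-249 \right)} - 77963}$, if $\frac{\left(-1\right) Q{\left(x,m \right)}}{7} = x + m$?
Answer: $- \frac{1}{77983} \approx -1.2823 \cdot 10^{-5}$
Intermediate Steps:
$Q{\left(x,m \right)} = - 7 m - 7 x$ ($Q{\left(x,m \right)} = - 7 \left(x + m\right) = - 7 \left(m + x\right) = - 7 m - 7 x$)
$a{\left(z,s \right)} = -20$
$\frac{1}{a{\left(Q{\left(10,2 \right)},-249 \right)} - 77963} = \frac{1}{-20 - 77963} = \frac{1}{-77983} = - \frac{1}{77983}$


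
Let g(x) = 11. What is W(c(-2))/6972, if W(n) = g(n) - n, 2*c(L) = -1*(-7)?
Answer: 5/4648 ≈ 0.0010757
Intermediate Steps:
c(L) = 7/2 (c(L) = (-1*(-7))/2 = (½)*7 = 7/2)
W(n) = 11 - n
W(c(-2))/6972 = (11 - 1*7/2)/6972 = (11 - 7/2)*(1/6972) = (15/2)*(1/6972) = 5/4648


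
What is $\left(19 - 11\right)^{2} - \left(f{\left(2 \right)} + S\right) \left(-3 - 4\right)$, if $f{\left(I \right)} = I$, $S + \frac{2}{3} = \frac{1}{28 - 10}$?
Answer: $\frac{1327}{18} \approx 73.722$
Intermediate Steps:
$S = - \frac{11}{18}$ ($S = - \frac{2}{3} + \frac{1}{28 - 10} = - \frac{2}{3} + \frac{1}{18} = - \frac{11}{18} \approx -0.61111$)
$\left(19 - 11\right)^{2} - \left(f{\left(2 \right)} + S\right) \left(-3 - 4\right) = \left(19 - 11\right)^{2} - \left(2 - \frac{11}{18}\right) \left(-3 - 4\right) = 8^{2} - \frac{25}{18} \left(-7\right) = 64 - - \frac{175}{18} = 64 + \frac{175}{18} = \frac{1327}{18}$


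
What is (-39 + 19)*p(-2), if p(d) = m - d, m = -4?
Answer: 40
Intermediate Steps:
p(d) = -4 - d
(-39 + 19)*p(-2) = (-39 + 19)*(-4 - 1*(-2)) = -20*(-4 + 2) = -20*(-2) = 40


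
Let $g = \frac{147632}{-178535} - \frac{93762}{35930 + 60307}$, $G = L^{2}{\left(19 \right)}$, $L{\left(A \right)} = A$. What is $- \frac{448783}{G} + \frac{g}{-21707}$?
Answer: $- \frac{18597694499011107889}{14959943140149385} \approx -1243.2$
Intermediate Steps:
$G = 361$ ($G = 19^{2} = 361$)
$g = - \frac{3438606606}{1909074755}$ ($g = 147632 \left(- \frac{1}{178535}\right) - \frac{93762}{96237} = - \frac{147632}{178535} - \frac{10418}{10693} = - \frac{3438606606}{1909074755} \approx -1.8012$)
$- \frac{448783}{G} + \frac{g}{-21707} = - \frac{448783}{361} - \frac{3438606606}{1909074755 \left(-21707\right)} = \left(-448783\right) \frac{1}{361} - - \frac{3438606606}{41440285706785} = - \frac{448783}{361} + \frac{3438606606}{41440285706785} = - \frac{18597694499011107889}{14959943140149385}$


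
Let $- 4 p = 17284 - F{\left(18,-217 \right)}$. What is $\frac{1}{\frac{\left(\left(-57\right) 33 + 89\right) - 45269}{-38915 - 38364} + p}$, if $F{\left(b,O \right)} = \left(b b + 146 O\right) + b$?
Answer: $- \frac{77279}{939356463} \approx -8.2268 \cdot 10^{-5}$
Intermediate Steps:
$F{\left(b,O \right)} = b + b^{2} + 146 O$ ($F{\left(b,O \right)} = \left(b^{2} + 146 O\right) + b = b + b^{2} + 146 O$)
$p = -12156$ ($p = - \frac{17284 - \left(18 + 18^{2} + 146 \left(-217\right)\right)}{4} = - \frac{17284 - \left(18 + 324 - 31682\right)}{4} = - \frac{17284 - -31340}{4} = - \frac{17284 + 31340}{4} = \left(- \frac{1}{4}\right) 48624 = -12156$)
$\frac{1}{\frac{\left(\left(-57\right) 33 + 89\right) - 45269}{-38915 - 38364} + p} = \frac{1}{\frac{\left(\left(-57\right) 33 + 89\right) - 45269}{-38915 - 38364} - 12156} = \frac{1}{\frac{\left(-1881 + 89\right) - 45269}{-77279} - 12156} = \frac{1}{\left(-1792 - 45269\right) \left(- \frac{1}{77279}\right) - 12156} = \frac{1}{\left(-47061\right) \left(- \frac{1}{77279}\right) - 12156} = \frac{1}{\frac{47061}{77279} - 12156} = \frac{1}{- \frac{939356463}{77279}} = - \frac{77279}{939356463}$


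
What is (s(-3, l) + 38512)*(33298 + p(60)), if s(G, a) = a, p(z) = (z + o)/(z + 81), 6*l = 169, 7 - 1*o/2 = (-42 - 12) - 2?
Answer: 180953944694/141 ≈ 1.2834e+9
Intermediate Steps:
o = 126 (o = 14 - 2*((-42 - 12) - 2) = 14 - 2*(-54 - 2) = 14 - 2*(-56) = 14 + 112 = 126)
l = 169/6 (l = (⅙)*169 = 169/6 ≈ 28.167)
p(z) = (126 + z)/(81 + z) (p(z) = (z + 126)/(z + 81) = (126 + z)/(81 + z))
(s(-3, l) + 38512)*(33298 + p(60)) = (169/6 + 38512)*(33298 + (126 + 60)/(81 + 60)) = 231241*(33298 + 186/141)/6 = 231241*(33298 + (1/141)*186)/6 = 231241*(33298 + 62/47)/6 = (231241/6)*(1565068/47) = 180953944694/141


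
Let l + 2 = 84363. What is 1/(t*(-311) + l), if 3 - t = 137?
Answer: 1/126035 ≈ 7.9343e-6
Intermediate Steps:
t = -134 (t = 3 - 1*137 = 3 - 137 = -134)
l = 84361 (l = -2 + 84363 = 84361)
1/(t*(-311) + l) = 1/(-134*(-311) + 84361) = 1/(41674 + 84361) = 1/126035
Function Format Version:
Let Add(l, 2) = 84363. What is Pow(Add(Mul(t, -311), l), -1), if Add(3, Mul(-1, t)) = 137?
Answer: Rational(1, 126035) ≈ 7.9343e-6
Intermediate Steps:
t = -134 (t = Add(3, Mul(-1, 137)) = Add(3, -137) = -134)
l = 84361 (l = Add(-2, 84363) = 84361)
Pow(Add(Mul(t, -311), l), -1) = Pow(Add(Mul(-134, -311), 84361), -1) = Pow(Add(41674, 84361), -1) = Pow(126035, -1) = Rational(1, 126035)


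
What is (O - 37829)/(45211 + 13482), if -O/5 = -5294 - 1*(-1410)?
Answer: -18409/58693 ≈ -0.31365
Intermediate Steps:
O = 19420 (O = -5*(-5294 - 1*(-1410)) = -5*(-5294 + 1410) = -5*(-3884) = 19420)
(O - 37829)/(45211 + 13482) = (19420 - 37829)/(45211 + 13482) = -18409/58693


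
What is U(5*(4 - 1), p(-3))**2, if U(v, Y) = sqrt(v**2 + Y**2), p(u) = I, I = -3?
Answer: 234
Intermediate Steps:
p(u) = -3
U(v, Y) = sqrt(Y**2 + v**2)
U(5*(4 - 1), p(-3))**2 = (sqrt((-3)**2 + (5*(4 - 1))**2))**2 = (sqrt(9 + (5*3)**2))**2 = (sqrt(9 + 15**2))**2 = (sqrt(9 + 225))**2 = (sqrt(234))**2 = (3*sqrt(26))**2 = 234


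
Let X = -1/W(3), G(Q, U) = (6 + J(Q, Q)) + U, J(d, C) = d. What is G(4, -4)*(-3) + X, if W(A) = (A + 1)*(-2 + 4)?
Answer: -145/8 ≈ -18.125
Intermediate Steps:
W(A) = 2 + 2*A (W(A) = (1 + A)*2 = 2 + 2*A)
G(Q, U) = 6 + Q + U (G(Q, U) = (6 + Q) + U = 6 + Q + U)
X = -1/8 (X = -1/(2 + 2*3) = -1/(2 + 6) = -1/8 ≈ -0.12500)
G(4, -4)*(-3) + X = (6 + 4 - 4)*(-3) - 1/8 = 6*(-3) - 1/8 = -18 - 1/8 = -145/8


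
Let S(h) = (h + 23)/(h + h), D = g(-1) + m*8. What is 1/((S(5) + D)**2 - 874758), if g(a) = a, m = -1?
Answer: -25/21867989 ≈ -1.1432e-6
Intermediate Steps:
D = -9 (D = -1 - 1*8 = -1 - 8 = -9)
S(h) = (23 + h)/(2*h) (S(h) = (23 + h)/((2*h)) = (23 + h)*(1/(2*h)) = (23 + h)/(2*h))
1/((S(5) + D)**2 - 874758) = 1/(((1/2)*(23 + 5)/5 - 9)**2 - 874758) = 1/(((1/2)*(1/5)*28 - 9)**2 - 874758) = 1/((14/5 - 9)**2 - 874758) = 1/((-31/5)**2 - 874758) = 1/(961/25 - 874758) = 1/(-21867989/25) = -25/21867989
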